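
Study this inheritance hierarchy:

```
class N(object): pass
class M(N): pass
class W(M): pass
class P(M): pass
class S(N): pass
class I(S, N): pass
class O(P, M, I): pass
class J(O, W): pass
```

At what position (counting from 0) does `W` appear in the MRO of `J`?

3

L[J] = J + merge(L[O], L[W], [O W])
  take O:  [O P M I S N object] + [W M N object] + [O W]
  take P:  [P M I S N object] + [W M N object] + [W]
  take W:  [M I S N object] + [W M N object] + [W]
  take M:  [M I S N object] + [M N object]
  take I:  [I S N object] + [N object]
  take S:  [S N object] + [N object]
  take N:  [N object] + [N object]
  take object:  [object] + [object]
MRO: J O P W M I S N object
W sits at index 3.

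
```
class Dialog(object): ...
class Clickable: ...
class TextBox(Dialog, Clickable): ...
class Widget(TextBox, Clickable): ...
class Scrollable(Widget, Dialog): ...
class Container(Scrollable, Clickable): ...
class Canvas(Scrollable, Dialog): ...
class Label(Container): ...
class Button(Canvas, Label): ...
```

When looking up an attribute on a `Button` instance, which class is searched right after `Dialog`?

L[Button] = Button + merge(L[Canvas], L[Label], [Canvas Label])
  take Canvas:  [Canvas Scrollable Widget TextBox Dialog Clickable object] + [Label Container Scrollable Widget TextBox Dialog Clickable object] + [Canvas Label]
  take Label:  [Scrollable Widget TextBox Dialog Clickable object] + [Label Container Scrollable Widget TextBox Dialog Clickable object] + [Label]
  take Container:  [Scrollable Widget TextBox Dialog Clickable object] + [Container Scrollable Widget TextBox Dialog Clickable object]
  take Scrollable:  [Scrollable Widget TextBox Dialog Clickable object] + [Scrollable Widget TextBox Dialog Clickable object]
  take Widget:  [Widget TextBox Dialog Clickable object] + [Widget TextBox Dialog Clickable object]
  take TextBox:  [TextBox Dialog Clickable object] + [TextBox Dialog Clickable object]
  take Dialog:  [Dialog Clickable object] + [Dialog Clickable object]
  take Clickable:  [Clickable object] + [Clickable object]
  take object:  [object] + [object]
MRO: Button Canvas Label Container Scrollable Widget TextBox Dialog Clickable object
Dialog is at position 7; next is Clickable.

Clickable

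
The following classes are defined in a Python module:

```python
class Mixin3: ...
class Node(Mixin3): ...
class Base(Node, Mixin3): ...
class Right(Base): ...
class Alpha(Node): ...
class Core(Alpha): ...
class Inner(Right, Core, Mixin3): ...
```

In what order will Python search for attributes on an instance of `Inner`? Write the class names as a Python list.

[Inner, Right, Base, Core, Alpha, Node, Mixin3, object]

L[Inner] = Inner + merge(L[Right], L[Core], L[Mixin3], [Right Core Mixin3])
  take Right:  [Right Base Node Mixin3 object] + [Core Alpha Node Mixin3 object] + [Mixin3 object] + [Right Core Mixin3]
  take Base:  [Base Node Mixin3 object] + [Core Alpha Node Mixin3 object] + [Mixin3 object] + [Core Mixin3]
  take Core:  [Node Mixin3 object] + [Core Alpha Node Mixin3 object] + [Mixin3 object] + [Core Mixin3]
  take Alpha:  [Node Mixin3 object] + [Alpha Node Mixin3 object] + [Mixin3 object] + [Mixin3]
  take Node:  [Node Mixin3 object] + [Node Mixin3 object] + [Mixin3 object] + [Mixin3]
  take Mixin3:  [Mixin3 object] + [Mixin3 object] + [Mixin3 object] + [Mixin3]
  take object:  [object] + [object] + [object]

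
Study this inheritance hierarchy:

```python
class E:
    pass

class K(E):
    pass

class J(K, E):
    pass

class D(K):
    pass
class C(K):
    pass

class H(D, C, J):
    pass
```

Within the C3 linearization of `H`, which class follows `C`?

L[H] = H + merge(L[D], L[C], L[J], [D C J])
  take D:  [D K E object] + [C K E object] + [J K E object] + [D C J]
  take C:  [K E object] + [C K E object] + [J K E object] + [C J]
  take J:  [K E object] + [K E object] + [J K E object] + [J]
  take K:  [K E object] + [K E object] + [K E object]
  take E:  [E object] + [E object] + [E object]
  take object:  [object] + [object] + [object]
MRO: H D C J K E object
C is at position 2; next is J.

J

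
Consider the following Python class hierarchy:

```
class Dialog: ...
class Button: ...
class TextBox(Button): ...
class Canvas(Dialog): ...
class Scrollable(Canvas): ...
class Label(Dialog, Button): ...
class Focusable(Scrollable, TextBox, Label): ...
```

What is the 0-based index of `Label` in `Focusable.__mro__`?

4

L[Focusable] = Focusable + merge(L[Scrollable], L[TextBox], L[Label], [Scrollable TextBox Label])
  take Scrollable:  [Scrollable Canvas Dialog object] + [TextBox Button object] + [Label Dialog Button object] + [Scrollable TextBox Label]
  take Canvas:  [Canvas Dialog object] + [TextBox Button object] + [Label Dialog Button object] + [TextBox Label]
  take TextBox:  [Dialog object] + [TextBox Button object] + [Label Dialog Button object] + [TextBox Label]
  take Label:  [Dialog object] + [Button object] + [Label Dialog Button object] + [Label]
  take Dialog:  [Dialog object] + [Button object] + [Dialog Button object]
  take Button:  [object] + [Button object] + [Button object]
  take object:  [object] + [object] + [object]
MRO: Focusable Scrollable Canvas TextBox Label Dialog Button object
Label sits at index 4.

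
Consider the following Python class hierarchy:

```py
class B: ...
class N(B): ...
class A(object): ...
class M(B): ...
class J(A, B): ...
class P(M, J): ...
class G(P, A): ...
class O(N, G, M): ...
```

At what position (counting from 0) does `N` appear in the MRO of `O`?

1

L[O] = O + merge(L[N], L[G], L[M], [N G M])
  take N:  [N B object] + [G P M J A B object] + [M B object] + [N G M]
  take G:  [B object] + [G P M J A B object] + [M B object] + [G M]
  take P:  [B object] + [P M J A B object] + [M B object] + [M]
  take M:  [B object] + [M J A B object] + [M B object] + [M]
  take J:  [B object] + [J A B object] + [B object]
  take A:  [B object] + [A B object] + [B object]
  take B:  [B object] + [B object] + [B object]
  take object:  [object] + [object] + [object]
MRO: O N G P M J A B object
N sits at index 1.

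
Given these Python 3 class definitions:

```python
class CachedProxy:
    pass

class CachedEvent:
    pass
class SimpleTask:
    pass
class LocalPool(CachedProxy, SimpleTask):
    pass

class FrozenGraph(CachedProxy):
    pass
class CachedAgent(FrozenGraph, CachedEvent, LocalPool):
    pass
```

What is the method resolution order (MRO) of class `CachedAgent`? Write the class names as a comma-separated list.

CachedAgent, FrozenGraph, CachedEvent, LocalPool, CachedProxy, SimpleTask, object

L[CachedAgent] = CachedAgent + merge(L[FrozenGraph], L[CachedEvent], L[LocalPool], [FrozenGraph CachedEvent LocalPool])
  take FrozenGraph:  [FrozenGraph CachedProxy object] + [CachedEvent object] + [LocalPool CachedProxy SimpleTask object] + [FrozenGraph CachedEvent LocalPool]
  take CachedEvent:  [CachedProxy object] + [CachedEvent object] + [LocalPool CachedProxy SimpleTask object] + [CachedEvent LocalPool]
  take LocalPool:  [CachedProxy object] + [object] + [LocalPool CachedProxy SimpleTask object] + [LocalPool]
  take CachedProxy:  [CachedProxy object] + [object] + [CachedProxy SimpleTask object]
  take SimpleTask:  [object] + [object] + [SimpleTask object]
  take object:  [object] + [object] + [object]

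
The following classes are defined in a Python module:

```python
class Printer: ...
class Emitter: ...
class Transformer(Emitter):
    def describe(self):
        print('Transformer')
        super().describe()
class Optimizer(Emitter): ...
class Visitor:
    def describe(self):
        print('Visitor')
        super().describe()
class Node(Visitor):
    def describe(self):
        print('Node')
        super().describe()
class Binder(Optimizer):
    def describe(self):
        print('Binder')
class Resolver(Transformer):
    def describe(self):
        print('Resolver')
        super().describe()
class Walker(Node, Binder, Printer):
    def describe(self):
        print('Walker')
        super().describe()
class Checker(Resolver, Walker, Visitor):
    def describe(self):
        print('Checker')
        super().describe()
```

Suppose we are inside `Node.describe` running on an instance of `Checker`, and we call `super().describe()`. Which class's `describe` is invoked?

Visitor

L[Checker] = Checker + merge(L[Resolver], L[Walker], L[Visitor], [Resolver Walker Visitor])
  take Resolver:  [Resolver Transformer Emitter object] + [Walker Node Visitor Binder Optimizer Emitter Printer object] + [Visitor object] + [Resolver Walker Visitor]
  take Transformer:  [Transformer Emitter object] + [Walker Node Visitor Binder Optimizer Emitter Printer object] + [Visitor object] + [Walker Visitor]
  take Walker:  [Emitter object] + [Walker Node Visitor Binder Optimizer Emitter Printer object] + [Visitor object] + [Walker Visitor]
  take Node:  [Emitter object] + [Node Visitor Binder Optimizer Emitter Printer object] + [Visitor object] + [Visitor]
  take Visitor:  [Emitter object] + [Visitor Binder Optimizer Emitter Printer object] + [Visitor object] + [Visitor]
  take Binder:  [Emitter object] + [Binder Optimizer Emitter Printer object] + [object]
  take Optimizer:  [Emitter object] + [Optimizer Emitter Printer object] + [object]
  take Emitter:  [Emitter object] + [Emitter Printer object] + [object]
  take Printer:  [object] + [Printer object] + [object]
  take object:  [object] + [object] + [object]
MRO: Checker Resolver Transformer Walker Node Visitor Binder Optimizer Emitter Printer object
super() in Node.describe on a Checker instance goes to the class after Node in Checker's MRO: Visitor.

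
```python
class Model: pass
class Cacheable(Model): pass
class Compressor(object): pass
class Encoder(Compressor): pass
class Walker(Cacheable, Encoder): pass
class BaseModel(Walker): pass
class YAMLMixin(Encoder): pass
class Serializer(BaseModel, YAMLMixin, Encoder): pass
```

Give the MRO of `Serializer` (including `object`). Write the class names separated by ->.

L[Serializer] = Serializer + merge(L[BaseModel], L[YAMLMixin], L[Encoder], [BaseModel YAMLMixin Encoder])
  take BaseModel:  [BaseModel Walker Cacheable Model Encoder Compressor object] + [YAMLMixin Encoder Compressor object] + [Encoder Compressor object] + [BaseModel YAMLMixin Encoder]
  take Walker:  [Walker Cacheable Model Encoder Compressor object] + [YAMLMixin Encoder Compressor object] + [Encoder Compressor object] + [YAMLMixin Encoder]
  take Cacheable:  [Cacheable Model Encoder Compressor object] + [YAMLMixin Encoder Compressor object] + [Encoder Compressor object] + [YAMLMixin Encoder]
  take Model:  [Model Encoder Compressor object] + [YAMLMixin Encoder Compressor object] + [Encoder Compressor object] + [YAMLMixin Encoder]
  take YAMLMixin:  [Encoder Compressor object] + [YAMLMixin Encoder Compressor object] + [Encoder Compressor object] + [YAMLMixin Encoder]
  take Encoder:  [Encoder Compressor object] + [Encoder Compressor object] + [Encoder Compressor object] + [Encoder]
  take Compressor:  [Compressor object] + [Compressor object] + [Compressor object]
  take object:  [object] + [object] + [object]

Serializer -> BaseModel -> Walker -> Cacheable -> Model -> YAMLMixin -> Encoder -> Compressor -> object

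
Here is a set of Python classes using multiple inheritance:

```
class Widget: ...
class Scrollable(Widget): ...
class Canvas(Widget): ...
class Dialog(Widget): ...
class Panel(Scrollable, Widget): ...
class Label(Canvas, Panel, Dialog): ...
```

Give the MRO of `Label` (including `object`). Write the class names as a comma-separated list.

L[Label] = Label + merge(L[Canvas], L[Panel], L[Dialog], [Canvas Panel Dialog])
  take Canvas:  [Canvas Widget object] + [Panel Scrollable Widget object] + [Dialog Widget object] + [Canvas Panel Dialog]
  take Panel:  [Widget object] + [Panel Scrollable Widget object] + [Dialog Widget object] + [Panel Dialog]
  take Scrollable:  [Widget object] + [Scrollable Widget object] + [Dialog Widget object] + [Dialog]
  take Dialog:  [Widget object] + [Widget object] + [Dialog Widget object] + [Dialog]
  take Widget:  [Widget object] + [Widget object] + [Widget object]
  take object:  [object] + [object] + [object]

Label, Canvas, Panel, Scrollable, Dialog, Widget, object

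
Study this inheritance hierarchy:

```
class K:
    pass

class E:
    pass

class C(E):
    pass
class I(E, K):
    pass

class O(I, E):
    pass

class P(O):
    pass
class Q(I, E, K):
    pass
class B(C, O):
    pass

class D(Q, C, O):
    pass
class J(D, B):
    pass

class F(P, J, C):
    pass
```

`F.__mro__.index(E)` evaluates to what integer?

L[F] = F + merge(L[P], L[J], L[C], [P J C])
  take P:  [P O I E K object] + [J D Q B C O I E K object] + [C E object] + [P J C]
  take J:  [O I E K object] + [J D Q B C O I E K object] + [C E object] + [J C]
  take D:  [O I E K object] + [D Q B C O I E K object] + [C E object] + [C]
  take Q:  [O I E K object] + [Q B C O I E K object] + [C E object] + [C]
  take B:  [O I E K object] + [B C O I E K object] + [C E object] + [C]
  take C:  [O I E K object] + [C O I E K object] + [C E object] + [C]
  take O:  [O I E K object] + [O I E K object] + [E object]
  take I:  [I E K object] + [I E K object] + [E object]
  take E:  [E K object] + [E K object] + [E object]
  take K:  [K object] + [K object] + [object]
  take object:  [object] + [object] + [object]
MRO: F P J D Q B C O I E K object
E sits at index 9.

9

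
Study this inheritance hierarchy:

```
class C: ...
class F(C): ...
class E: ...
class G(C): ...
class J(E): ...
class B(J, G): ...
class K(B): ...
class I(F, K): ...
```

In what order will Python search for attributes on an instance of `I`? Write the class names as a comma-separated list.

I, F, K, B, J, E, G, C, object

L[I] = I + merge(L[F], L[K], [F K])
  take F:  [F C object] + [K B J E G C object] + [F K]
  take K:  [C object] + [K B J E G C object] + [K]
  take B:  [C object] + [B J E G C object]
  take J:  [C object] + [J E G C object]
  take E:  [C object] + [E G C object]
  take G:  [C object] + [G C object]
  take C:  [C object] + [C object]
  take object:  [object] + [object]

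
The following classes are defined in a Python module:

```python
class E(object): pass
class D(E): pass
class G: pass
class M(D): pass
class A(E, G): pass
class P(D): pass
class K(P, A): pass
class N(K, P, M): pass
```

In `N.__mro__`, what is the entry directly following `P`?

M

L[N] = N + merge(L[K], L[P], L[M], [K P M])
  take K:  [K P D A E G object] + [P D E object] + [M D E object] + [K P M]
  take P:  [P D A E G object] + [P D E object] + [M D E object] + [P M]
  take M:  [D A E G object] + [D E object] + [M D E object] + [M]
  take D:  [D A E G object] + [D E object] + [D E object]
  take A:  [A E G object] + [E object] + [E object]
  take E:  [E G object] + [E object] + [E object]
  take G:  [G object] + [object] + [object]
  take object:  [object] + [object] + [object]
MRO: N K P M D A E G object
P is at position 2; next is M.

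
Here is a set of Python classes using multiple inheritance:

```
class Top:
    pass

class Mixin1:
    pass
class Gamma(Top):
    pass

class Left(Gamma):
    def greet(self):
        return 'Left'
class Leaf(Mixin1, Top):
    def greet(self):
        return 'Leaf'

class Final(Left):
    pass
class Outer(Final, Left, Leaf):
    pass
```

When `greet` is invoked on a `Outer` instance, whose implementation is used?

L[Outer] = Outer + merge(L[Final], L[Left], L[Leaf], [Final Left Leaf])
  take Final:  [Final Left Gamma Top object] + [Left Gamma Top object] + [Leaf Mixin1 Top object] + [Final Left Leaf]
  take Left:  [Left Gamma Top object] + [Left Gamma Top object] + [Leaf Mixin1 Top object] + [Left Leaf]
  take Gamma:  [Gamma Top object] + [Gamma Top object] + [Leaf Mixin1 Top object] + [Leaf]
  take Leaf:  [Top object] + [Top object] + [Leaf Mixin1 Top object] + [Leaf]
  take Mixin1:  [Top object] + [Top object] + [Mixin1 Top object]
  take Top:  [Top object] + [Top object] + [Top object]
  take object:  [object] + [object] + [object]
MRO: Outer Final Left Gamma Leaf Mixin1 Top object
greet is defined in: Leaf, Left. First along the MRO is Left.

Left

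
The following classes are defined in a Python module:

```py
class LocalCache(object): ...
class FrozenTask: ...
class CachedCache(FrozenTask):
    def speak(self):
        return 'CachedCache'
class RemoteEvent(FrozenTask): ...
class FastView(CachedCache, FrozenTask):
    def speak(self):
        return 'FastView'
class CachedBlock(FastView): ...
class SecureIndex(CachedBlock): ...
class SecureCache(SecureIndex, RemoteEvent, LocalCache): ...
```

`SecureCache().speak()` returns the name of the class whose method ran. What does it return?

FastView

L[SecureCache] = SecureCache + merge(L[SecureIndex], L[RemoteEvent], L[LocalCache], [SecureIndex RemoteEvent LocalCache])
  take SecureIndex:  [SecureIndex CachedBlock FastView CachedCache FrozenTask object] + [RemoteEvent FrozenTask object] + [LocalCache object] + [SecureIndex RemoteEvent LocalCache]
  take CachedBlock:  [CachedBlock FastView CachedCache FrozenTask object] + [RemoteEvent FrozenTask object] + [LocalCache object] + [RemoteEvent LocalCache]
  take FastView:  [FastView CachedCache FrozenTask object] + [RemoteEvent FrozenTask object] + [LocalCache object] + [RemoteEvent LocalCache]
  take CachedCache:  [CachedCache FrozenTask object] + [RemoteEvent FrozenTask object] + [LocalCache object] + [RemoteEvent LocalCache]
  take RemoteEvent:  [FrozenTask object] + [RemoteEvent FrozenTask object] + [LocalCache object] + [RemoteEvent LocalCache]
  take FrozenTask:  [FrozenTask object] + [FrozenTask object] + [LocalCache object] + [LocalCache]
  take LocalCache:  [object] + [object] + [LocalCache object] + [LocalCache]
  take object:  [object] + [object] + [object]
MRO: SecureCache SecureIndex CachedBlock FastView CachedCache RemoteEvent FrozenTask LocalCache object
speak is defined in: CachedCache, FastView. First along the MRO is FastView.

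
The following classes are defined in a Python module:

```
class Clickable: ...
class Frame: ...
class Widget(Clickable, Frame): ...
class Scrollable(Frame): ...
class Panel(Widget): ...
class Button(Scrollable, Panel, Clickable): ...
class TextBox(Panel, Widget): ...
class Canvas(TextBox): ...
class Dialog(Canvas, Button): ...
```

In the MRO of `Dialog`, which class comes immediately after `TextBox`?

L[Dialog] = Dialog + merge(L[Canvas], L[Button], [Canvas Button])
  take Canvas:  [Canvas TextBox Panel Widget Clickable Frame object] + [Button Scrollable Panel Widget Clickable Frame object] + [Canvas Button]
  take TextBox:  [TextBox Panel Widget Clickable Frame object] + [Button Scrollable Panel Widget Clickable Frame object] + [Button]
  take Button:  [Panel Widget Clickable Frame object] + [Button Scrollable Panel Widget Clickable Frame object] + [Button]
  take Scrollable:  [Panel Widget Clickable Frame object] + [Scrollable Panel Widget Clickable Frame object]
  take Panel:  [Panel Widget Clickable Frame object] + [Panel Widget Clickable Frame object]
  take Widget:  [Widget Clickable Frame object] + [Widget Clickable Frame object]
  take Clickable:  [Clickable Frame object] + [Clickable Frame object]
  take Frame:  [Frame object] + [Frame object]
  take object:  [object] + [object]
MRO: Dialog Canvas TextBox Button Scrollable Panel Widget Clickable Frame object
TextBox is at position 2; next is Button.

Button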